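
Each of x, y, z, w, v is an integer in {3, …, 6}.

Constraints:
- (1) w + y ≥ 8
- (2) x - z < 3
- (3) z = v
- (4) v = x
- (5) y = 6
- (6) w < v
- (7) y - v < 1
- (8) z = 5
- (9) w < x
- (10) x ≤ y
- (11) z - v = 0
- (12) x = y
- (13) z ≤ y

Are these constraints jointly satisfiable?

Constraint 8 fixes z = 5 and constraint 5 fixes y = 6. Constraints 3, 4, and 12 give z = v = x = y, so z = y. But 5 ≠ 6 — contradiction.

Unsatisfiable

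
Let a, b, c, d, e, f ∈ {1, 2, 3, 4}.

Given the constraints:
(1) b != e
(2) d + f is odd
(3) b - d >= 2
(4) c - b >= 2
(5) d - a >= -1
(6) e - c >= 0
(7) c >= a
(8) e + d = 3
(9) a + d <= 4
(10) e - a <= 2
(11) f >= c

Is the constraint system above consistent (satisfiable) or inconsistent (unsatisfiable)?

Constraints 3, 4, 5, 6, and 10 give b − d ≥ 2, d − a ≥ -1, a − e ≥ -2, e − c ≥ 0, c − b ≥ 2.
Adding all 5 inequalities: the left sides telescope to 0, and the right sides sum to 2 + (-1) + (-2) + 0 + 2 = 1. So 0 ≥ 1, which is false.

Unsatisfiable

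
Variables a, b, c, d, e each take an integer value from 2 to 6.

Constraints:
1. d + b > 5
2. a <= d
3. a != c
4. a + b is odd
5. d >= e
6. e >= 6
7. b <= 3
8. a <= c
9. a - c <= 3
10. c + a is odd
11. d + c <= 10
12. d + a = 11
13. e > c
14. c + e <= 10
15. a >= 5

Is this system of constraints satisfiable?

From constraints 5 and 6: d ≥ e ≥ 6. From constraints 8 and 15: c ≥ a ≥ 5. Hence d + c ≥ 11. But constraint 11 requires d + c ≤ 10, and 10 < 11. Contradiction.

Unsatisfiable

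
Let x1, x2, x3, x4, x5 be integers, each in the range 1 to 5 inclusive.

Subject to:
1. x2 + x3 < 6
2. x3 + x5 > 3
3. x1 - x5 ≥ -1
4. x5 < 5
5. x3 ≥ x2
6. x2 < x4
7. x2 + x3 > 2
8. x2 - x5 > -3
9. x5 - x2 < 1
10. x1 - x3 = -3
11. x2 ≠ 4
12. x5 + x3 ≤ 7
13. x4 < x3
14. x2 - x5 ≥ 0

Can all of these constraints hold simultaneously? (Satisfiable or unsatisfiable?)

Try x1 = 1, x2 = 1, x3 = 4, x4 = 3, x5 = 1.
Check constraint 1: x2 + x3 = 5; constraint 2: x3 + x5 = 5. The remaining constraints are straightforward to verify.

Satisfiable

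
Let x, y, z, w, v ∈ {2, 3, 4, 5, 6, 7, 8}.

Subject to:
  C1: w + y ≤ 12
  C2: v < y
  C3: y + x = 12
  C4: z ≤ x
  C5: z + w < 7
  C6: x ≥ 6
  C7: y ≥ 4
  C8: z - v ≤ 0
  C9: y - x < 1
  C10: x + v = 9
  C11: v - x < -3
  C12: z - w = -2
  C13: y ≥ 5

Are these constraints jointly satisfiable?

The assignment x = 7, y = 5, z = 2, w = 4, v = 2 works:
  constraint 1 holds since w + y = 9.
  constraint 3 holds since y + x = 12.
The rest check out directly.

Satisfiable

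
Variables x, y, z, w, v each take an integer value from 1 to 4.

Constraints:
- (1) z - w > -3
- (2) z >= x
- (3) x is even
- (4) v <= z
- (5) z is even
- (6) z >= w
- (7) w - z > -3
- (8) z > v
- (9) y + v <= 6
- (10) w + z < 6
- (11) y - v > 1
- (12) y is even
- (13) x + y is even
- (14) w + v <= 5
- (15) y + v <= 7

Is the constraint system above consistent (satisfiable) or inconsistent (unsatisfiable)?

Take x = 2, y = 4, z = 2, w = 2, v = 1. Then constraint 1: z - w = 0; constraint 7: w - z = 0, and every other listed constraint is also met.

Satisfiable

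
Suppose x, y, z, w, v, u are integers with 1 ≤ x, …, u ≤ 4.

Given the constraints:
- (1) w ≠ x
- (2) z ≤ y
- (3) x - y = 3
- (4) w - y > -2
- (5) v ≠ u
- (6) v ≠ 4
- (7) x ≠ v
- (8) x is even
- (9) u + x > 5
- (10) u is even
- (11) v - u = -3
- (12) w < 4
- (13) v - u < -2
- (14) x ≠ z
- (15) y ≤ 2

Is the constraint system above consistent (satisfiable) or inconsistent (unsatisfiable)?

Satisfiable

Setting (x, y, z, w, v, u) = (4, 1, 1, 1, 1, 4) satisfies everything: constraint 3: x - y = 3; constraint 4: w - y = 0, and the others follow.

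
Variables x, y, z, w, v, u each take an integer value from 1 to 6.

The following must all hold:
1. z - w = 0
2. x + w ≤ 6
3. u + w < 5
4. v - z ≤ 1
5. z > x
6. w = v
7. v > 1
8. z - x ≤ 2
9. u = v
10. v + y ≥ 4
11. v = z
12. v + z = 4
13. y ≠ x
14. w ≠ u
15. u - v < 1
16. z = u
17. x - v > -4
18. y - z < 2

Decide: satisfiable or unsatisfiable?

From constraints 6, 11, and 16, w = v = z = u, so w = u. But constraint 14 says w ≠ u. Contradiction.

Unsatisfiable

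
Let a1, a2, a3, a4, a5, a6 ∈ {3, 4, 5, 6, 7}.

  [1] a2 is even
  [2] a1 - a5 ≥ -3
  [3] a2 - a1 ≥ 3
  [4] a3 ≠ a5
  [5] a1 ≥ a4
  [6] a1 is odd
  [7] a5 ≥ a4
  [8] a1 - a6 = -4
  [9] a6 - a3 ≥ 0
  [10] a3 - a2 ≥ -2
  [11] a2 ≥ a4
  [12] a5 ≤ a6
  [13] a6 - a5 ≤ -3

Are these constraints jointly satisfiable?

Constraints 2, 3, 9, 10, and 13 give a6 − a3 ≥ 0, a3 − a2 ≥ -2, a2 − a1 ≥ 3, a1 − a5 ≥ -3, a5 − a6 ≥ 3.
Adding all 5 inequalities: the left sides telescope to 0, and the right sides sum to 0 + (-2) + 3 + (-3) + 3 = 1. So 0 ≥ 1, which is false.

Unsatisfiable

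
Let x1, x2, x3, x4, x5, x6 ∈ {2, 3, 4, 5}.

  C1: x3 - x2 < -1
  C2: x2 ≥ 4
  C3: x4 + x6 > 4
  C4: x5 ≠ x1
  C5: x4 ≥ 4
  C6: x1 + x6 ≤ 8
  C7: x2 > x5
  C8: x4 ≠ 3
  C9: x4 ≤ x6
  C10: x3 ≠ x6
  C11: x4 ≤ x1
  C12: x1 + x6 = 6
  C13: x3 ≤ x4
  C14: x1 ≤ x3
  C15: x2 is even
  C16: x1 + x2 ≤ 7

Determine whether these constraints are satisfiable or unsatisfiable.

Unsatisfiable

From constraints 5 and 11: x1 ≥ x4 ≥ 4. From constraint 2: x2 ≥ 4. Hence x1 + x2 ≥ 8. But constraint 16 requires x1 + x2 ≤ 7, and 7 < 8. Contradiction.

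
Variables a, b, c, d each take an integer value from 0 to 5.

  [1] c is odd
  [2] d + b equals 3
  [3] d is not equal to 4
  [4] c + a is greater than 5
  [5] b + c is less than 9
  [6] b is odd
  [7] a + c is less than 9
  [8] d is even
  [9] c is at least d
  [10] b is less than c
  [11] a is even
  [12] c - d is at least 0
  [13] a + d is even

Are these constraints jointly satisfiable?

The assignment a = 2, b = 1, c = 5, d = 2 works:
  constraint 2 holds since d + b = 3.
  constraint 4 holds since c + a = 7.
  constraint 5 holds since b + c = 6.
The rest check out directly.

Satisfiable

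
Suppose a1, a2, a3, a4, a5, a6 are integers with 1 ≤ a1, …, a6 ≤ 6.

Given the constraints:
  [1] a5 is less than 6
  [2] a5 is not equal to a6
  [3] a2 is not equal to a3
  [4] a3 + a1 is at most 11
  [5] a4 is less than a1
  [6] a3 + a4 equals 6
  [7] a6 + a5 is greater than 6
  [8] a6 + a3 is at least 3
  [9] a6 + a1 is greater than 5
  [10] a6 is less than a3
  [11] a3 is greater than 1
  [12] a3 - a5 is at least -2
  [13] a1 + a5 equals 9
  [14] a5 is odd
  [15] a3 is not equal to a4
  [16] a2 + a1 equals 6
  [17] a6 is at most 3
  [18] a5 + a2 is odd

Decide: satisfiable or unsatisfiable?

Take a1 = 4, a2 = 2, a3 = 4, a4 = 2, a5 = 5, a6 = 2. Then constraint 4: a3 + a1 = 8; constraint 6: a3 + a4 = 6, and every other listed constraint is also met.

Satisfiable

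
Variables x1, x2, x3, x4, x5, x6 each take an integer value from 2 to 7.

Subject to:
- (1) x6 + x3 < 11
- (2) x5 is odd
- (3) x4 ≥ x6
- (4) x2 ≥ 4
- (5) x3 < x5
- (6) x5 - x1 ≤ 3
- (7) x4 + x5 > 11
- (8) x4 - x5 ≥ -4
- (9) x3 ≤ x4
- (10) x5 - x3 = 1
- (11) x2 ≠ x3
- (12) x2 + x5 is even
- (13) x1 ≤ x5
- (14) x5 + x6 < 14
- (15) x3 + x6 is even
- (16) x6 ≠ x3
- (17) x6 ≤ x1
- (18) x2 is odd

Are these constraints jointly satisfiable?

Satisfiable

Setting (x1, x2, x3, x4, x5, x6) = (5, 5, 6, 6, 7, 4) satisfies everything: constraint 1: x6 + x3 = 10; constraint 6: x5 - x1 = 2; constraint 7: x4 + x5 = 13, and the others follow.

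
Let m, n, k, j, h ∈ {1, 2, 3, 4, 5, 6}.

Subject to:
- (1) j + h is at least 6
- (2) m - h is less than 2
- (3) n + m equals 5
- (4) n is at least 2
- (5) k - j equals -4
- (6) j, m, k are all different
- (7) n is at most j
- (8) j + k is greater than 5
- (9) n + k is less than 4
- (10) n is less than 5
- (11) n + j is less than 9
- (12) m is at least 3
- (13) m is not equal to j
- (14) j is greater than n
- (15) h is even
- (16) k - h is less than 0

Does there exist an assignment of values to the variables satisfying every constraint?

One satisfying assignment is m = 3, n = 2, k = 1, j = 5, h = 2.
For the less obvious constraints — constraint 1: j + h = 7; constraint 2: m - h = 1; constraint 3: n + m = 5 — and the others hold by inspection.

Satisfiable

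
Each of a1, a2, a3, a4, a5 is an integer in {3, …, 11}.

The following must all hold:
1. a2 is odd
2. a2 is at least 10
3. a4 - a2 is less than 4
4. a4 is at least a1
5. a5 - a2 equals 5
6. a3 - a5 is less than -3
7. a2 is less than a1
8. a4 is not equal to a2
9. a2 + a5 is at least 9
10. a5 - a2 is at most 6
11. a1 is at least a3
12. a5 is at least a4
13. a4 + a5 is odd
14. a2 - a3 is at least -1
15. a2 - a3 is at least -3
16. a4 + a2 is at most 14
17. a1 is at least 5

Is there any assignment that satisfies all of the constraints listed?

Unsatisfiable

From constraints 4 and 17: a4 ≥ a1 ≥ 5. From constraint 2: a2 ≥ 10. Hence a4 + a2 ≥ 15. But constraint 16 requires a4 + a2 ≤ 14, and 14 < 15. Contradiction.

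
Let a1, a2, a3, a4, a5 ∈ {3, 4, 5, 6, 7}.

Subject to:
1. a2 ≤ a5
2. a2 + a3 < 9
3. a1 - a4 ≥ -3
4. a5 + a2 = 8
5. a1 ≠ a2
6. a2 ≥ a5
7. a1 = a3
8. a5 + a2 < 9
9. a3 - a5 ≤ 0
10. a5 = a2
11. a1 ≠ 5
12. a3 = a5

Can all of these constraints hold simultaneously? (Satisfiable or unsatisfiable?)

Unsatisfiable

From constraints 7, 10, and 12, a1 = a3 = a5 = a2, so a1 = a2. But constraint 5 says a1 ≠ a2. Contradiction.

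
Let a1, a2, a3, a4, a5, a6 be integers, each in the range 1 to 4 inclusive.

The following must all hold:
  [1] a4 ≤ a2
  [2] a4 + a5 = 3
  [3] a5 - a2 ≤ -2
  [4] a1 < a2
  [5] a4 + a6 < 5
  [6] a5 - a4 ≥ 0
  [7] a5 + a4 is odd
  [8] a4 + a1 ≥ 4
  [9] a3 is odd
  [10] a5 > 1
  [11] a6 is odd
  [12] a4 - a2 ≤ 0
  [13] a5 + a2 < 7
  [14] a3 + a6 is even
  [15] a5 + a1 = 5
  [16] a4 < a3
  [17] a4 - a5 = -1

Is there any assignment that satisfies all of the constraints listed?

Take a1 = 3, a2 = 4, a3 = 3, a4 = 1, a5 = 2, a6 = 3. Then constraint 2: a4 + a5 = 3; constraint 3: a5 - a2 = -2, and every other listed constraint is also met.

Satisfiable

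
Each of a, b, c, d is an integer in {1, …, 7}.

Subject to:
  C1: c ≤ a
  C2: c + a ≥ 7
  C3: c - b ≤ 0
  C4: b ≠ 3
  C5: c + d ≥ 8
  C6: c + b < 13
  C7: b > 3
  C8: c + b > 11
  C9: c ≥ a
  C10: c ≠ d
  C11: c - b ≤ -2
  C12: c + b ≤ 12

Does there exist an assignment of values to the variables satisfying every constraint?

Satisfiable

One satisfying assignment is a = 5, b = 7, c = 5, d = 6.
For the less obvious constraints — constraint 2: c + a = 10; constraint 3: c - b = -2; constraint 5: c + d = 11 — and the others hold by inspection.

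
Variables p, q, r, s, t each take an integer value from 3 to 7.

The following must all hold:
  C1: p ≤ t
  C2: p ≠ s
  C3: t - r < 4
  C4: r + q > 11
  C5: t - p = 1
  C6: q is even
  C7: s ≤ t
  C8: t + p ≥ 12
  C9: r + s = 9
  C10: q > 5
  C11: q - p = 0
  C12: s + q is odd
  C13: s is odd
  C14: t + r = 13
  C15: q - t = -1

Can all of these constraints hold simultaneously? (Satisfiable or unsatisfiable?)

Satisfiable

Take p = 6, q = 6, r = 6, s = 3, t = 7. Then constraint 3: t - r = 1; constraint 4: r + q = 12, and every other listed constraint is also met.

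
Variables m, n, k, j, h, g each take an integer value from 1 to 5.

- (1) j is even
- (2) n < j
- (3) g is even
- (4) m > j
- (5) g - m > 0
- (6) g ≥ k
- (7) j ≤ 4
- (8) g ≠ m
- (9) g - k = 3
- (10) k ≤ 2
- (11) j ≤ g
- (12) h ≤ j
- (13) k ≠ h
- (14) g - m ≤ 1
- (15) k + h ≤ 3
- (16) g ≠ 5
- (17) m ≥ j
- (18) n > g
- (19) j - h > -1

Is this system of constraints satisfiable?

Unsatisfiable

Constraints 2, 4, 5, and 18 give m < g, g < n, n < j, j < m. Chaining: m < g < n < j < m, which forces m < m — impossible.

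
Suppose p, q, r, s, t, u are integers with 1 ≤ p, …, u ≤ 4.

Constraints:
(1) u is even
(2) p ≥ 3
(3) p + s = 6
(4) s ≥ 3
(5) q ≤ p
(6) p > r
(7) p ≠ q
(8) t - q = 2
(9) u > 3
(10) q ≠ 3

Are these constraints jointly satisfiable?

Satisfiable

Setting (p, q, r, s, t, u) = (3, 1, 1, 3, 3, 4) satisfies everything: constraint 1: u = 4 is even; constraint 3: p + s = 6; constraint 8: t - q = 2, and the others follow.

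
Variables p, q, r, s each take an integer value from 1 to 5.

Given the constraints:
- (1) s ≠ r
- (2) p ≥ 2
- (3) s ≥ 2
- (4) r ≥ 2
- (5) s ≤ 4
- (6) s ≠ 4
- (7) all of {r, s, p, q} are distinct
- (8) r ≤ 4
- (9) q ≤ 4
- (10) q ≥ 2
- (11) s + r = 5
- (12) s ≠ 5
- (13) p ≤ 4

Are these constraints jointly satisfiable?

Unsatisfiable

Constraints 2, 3, 4, 5, 8, 9, 10, and 13 confine each of r, s, p, q to the 3 values {2, …, 4}.
Constraint 7 requires all 4 of them to be distinct, but only 3 values are available — impossible by the pigeonhole principle.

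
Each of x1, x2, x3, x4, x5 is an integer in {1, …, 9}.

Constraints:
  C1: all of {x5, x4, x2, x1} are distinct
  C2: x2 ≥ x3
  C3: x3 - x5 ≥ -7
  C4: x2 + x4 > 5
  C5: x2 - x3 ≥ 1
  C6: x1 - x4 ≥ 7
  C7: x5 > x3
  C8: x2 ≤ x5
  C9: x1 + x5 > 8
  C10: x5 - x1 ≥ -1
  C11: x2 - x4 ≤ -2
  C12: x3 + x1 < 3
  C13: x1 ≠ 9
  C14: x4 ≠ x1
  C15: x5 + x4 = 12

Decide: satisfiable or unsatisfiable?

Unsatisfiable

Constraints 3, 5, 6, 10, and 11 give x3 − x5 ≥ -7, x5 − x1 ≥ -1, x1 − x4 ≥ 7, x4 − x2 ≥ 2, x2 − x3 ≥ 1.
Adding all 5 inequalities: the left sides telescope to 0, and the right sides sum to (-7) + (-1) + 7 + 2 + 1 = 2. So 0 ≥ 2, which is false.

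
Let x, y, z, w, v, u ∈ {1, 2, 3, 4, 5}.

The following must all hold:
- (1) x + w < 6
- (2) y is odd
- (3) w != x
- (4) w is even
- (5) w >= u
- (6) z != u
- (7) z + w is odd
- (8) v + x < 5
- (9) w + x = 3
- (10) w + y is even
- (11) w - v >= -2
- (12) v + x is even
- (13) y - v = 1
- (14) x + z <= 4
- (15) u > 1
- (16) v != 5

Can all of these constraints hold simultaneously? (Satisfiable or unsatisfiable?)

Unsatisfiable

Constraint 4 makes w even and constraint 2 makes y odd, so w + y must be odd. Constraint 10 says w + y is even — contradiction.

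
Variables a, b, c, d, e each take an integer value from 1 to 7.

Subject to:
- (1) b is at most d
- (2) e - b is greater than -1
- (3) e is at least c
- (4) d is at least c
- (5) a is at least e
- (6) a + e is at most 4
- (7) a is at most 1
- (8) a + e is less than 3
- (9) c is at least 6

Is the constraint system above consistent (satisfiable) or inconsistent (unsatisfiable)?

From constraints 3 and 9: e ≥ c and c ≥ 6, so e ≥ 6. From constraints 5 and 7: e ≤ a and a ≤ 1, so e ≤ 1. But 1 < 6, so no value of e works.

Unsatisfiable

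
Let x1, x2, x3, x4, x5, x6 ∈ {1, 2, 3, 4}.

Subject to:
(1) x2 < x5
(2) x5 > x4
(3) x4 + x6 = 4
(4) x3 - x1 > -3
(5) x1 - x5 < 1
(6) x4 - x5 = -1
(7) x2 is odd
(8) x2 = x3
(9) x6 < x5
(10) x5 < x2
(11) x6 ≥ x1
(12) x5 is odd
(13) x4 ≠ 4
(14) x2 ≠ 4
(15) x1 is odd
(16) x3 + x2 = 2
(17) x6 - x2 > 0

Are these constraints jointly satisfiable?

Unsatisfiable

Constraints 9, 10, and 17 give x6 < x5, x5 < x2, x2 < x6. Chaining: x6 < x5 < x2 < x6, which forces x6 < x6 — impossible.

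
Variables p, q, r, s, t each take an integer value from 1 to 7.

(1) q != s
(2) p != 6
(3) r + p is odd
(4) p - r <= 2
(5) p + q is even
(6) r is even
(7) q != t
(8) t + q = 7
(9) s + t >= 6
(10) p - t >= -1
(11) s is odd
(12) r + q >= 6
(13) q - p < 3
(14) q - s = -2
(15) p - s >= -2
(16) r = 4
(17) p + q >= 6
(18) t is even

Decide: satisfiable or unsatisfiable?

Satisfiable

One satisfying assignment is p = 3, q = 3, r = 4, s = 5, t = 4.
For the less obvious constraints — constraint 4: p - r = -1; constraint 8: t + q = 7 — and the others hold by inspection.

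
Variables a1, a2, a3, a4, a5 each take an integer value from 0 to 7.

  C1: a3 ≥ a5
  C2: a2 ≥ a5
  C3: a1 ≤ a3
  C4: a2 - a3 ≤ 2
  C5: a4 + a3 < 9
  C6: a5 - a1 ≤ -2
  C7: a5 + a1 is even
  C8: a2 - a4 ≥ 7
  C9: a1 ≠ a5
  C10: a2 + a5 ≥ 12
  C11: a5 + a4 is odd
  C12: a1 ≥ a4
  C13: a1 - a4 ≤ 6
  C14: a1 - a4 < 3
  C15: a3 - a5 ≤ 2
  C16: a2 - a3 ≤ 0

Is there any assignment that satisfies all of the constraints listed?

Constraints 6, 8, 13, 15, and 16 give a4 − a1 ≥ -6, a1 − a5 ≥ 2, a5 − a3 ≥ -2, a3 − a2 ≥ 0, a2 − a4 ≥ 7.
Adding all 5 inequalities: the left sides telescope to 0, and the right sides sum to (-6) + 2 + (-2) + 0 + 7 = 1. So 0 ≥ 1, which is false.

Unsatisfiable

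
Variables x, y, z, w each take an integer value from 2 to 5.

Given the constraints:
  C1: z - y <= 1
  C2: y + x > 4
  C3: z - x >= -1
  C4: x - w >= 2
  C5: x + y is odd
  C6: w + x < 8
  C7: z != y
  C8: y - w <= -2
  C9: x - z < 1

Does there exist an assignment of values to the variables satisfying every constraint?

Constraints 1, 3, 4, and 8 give w − y ≥ 2, y − z ≥ -1, z − x ≥ -1, x − w ≥ 2.
Adding all 4 inequalities: the left sides telescope to 0, and the right sides sum to 2 + (-1) + (-1) + 2 = 2. So 0 ≥ 2, which is false.

Unsatisfiable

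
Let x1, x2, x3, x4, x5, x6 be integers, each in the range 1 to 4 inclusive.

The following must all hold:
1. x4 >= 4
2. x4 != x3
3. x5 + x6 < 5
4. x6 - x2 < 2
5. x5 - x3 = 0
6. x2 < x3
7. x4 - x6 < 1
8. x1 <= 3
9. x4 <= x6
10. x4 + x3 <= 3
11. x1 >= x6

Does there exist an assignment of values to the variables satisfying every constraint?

From constraints 1 and 9: x6 ≥ x4 and x4 ≥ 4, so x6 ≥ 4. From constraints 8 and 11: x6 ≤ x1 and x1 ≤ 3, so x6 ≤ 3. But 3 < 4, so no value of x6 works.

Unsatisfiable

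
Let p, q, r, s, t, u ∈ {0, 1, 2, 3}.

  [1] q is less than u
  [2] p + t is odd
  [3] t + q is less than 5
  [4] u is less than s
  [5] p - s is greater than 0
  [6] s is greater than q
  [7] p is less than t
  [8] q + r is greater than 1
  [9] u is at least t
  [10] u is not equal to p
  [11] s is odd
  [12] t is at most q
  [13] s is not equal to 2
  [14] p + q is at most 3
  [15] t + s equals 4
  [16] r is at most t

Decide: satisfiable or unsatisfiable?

Unsatisfiable

Constraints 1, 4, 5, 7, and 12 give q < u, u < s, s < p, p < t, t ≤ q. Chaining: q < u < s < p < t ≤ q, which forces q < q — impossible.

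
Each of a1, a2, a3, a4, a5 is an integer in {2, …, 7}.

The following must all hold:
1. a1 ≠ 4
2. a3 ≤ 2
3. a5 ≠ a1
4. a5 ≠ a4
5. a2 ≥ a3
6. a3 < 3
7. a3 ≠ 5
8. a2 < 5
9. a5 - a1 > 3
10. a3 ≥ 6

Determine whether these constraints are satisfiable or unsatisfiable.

From constraints 5 and 10: a2 ≥ a3 and a3 ≥ 6, so a2 ≥ 6. From constraint 8: a2 ≤ 4. But 4 < 6, so no value of a2 works.

Unsatisfiable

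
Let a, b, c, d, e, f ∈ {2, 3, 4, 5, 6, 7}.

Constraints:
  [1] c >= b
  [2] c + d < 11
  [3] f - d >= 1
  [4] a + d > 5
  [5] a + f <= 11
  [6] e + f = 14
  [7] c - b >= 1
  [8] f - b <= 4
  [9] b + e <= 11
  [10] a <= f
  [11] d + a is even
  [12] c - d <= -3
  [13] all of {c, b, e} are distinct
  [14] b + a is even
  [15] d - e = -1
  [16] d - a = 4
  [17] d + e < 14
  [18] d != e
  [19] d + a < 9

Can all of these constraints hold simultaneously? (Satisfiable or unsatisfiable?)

Constraints 3, 7, 8, and 12 give d − c ≥ 3, c − b ≥ 1, b − f ≥ -4, f − d ≥ 1.
Adding all 4 inequalities: the left sides telescope to 0, and the right sides sum to 3 + 1 + (-4) + 1 = 1. So 0 ≥ 1, which is false.

Unsatisfiable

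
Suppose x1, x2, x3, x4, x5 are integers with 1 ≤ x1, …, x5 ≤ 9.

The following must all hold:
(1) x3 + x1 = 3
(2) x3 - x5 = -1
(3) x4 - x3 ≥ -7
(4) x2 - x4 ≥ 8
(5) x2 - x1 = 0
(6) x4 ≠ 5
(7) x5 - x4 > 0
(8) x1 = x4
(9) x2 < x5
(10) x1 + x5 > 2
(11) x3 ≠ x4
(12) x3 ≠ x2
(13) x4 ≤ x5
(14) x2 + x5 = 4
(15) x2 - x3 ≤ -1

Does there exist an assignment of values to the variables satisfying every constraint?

Constraints 3, 4, and 15 give x4 − x3 ≥ -7, x3 − x2 ≥ 1, x2 − x4 ≥ 8.
Adding all 3 inequalities: the left sides telescope to 0, and the right sides sum to (-7) + 1 + 8 = 2. So 0 ≥ 2, which is false.

Unsatisfiable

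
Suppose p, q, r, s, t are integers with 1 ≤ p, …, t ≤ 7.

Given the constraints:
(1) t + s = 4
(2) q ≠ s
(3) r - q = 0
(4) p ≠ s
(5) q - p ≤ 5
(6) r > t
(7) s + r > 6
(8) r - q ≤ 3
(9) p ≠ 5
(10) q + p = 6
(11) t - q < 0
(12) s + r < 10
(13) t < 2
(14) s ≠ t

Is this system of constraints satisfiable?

Satisfiable

The assignment p = 2, q = 4, r = 4, s = 3, t = 1 works:
  constraint 1 holds since t + s = 4.
  constraint 3 holds since r - q = 0.
The rest check out directly.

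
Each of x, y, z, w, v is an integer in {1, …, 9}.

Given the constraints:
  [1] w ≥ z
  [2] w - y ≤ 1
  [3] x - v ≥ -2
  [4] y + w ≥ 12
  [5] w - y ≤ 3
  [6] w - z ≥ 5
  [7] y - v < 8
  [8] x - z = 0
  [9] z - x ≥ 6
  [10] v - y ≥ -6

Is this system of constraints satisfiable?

Unsatisfiable

Constraints 2, 3, 6, 9, and 10 give v − y ≥ -6, y − w ≥ -1, w − z ≥ 5, z − x ≥ 6, x − v ≥ -2.
Adding all 5 inequalities: the left sides telescope to 0, and the right sides sum to (-6) + (-1) + 5 + 6 + (-2) = 2. So 0 ≥ 2, which is false.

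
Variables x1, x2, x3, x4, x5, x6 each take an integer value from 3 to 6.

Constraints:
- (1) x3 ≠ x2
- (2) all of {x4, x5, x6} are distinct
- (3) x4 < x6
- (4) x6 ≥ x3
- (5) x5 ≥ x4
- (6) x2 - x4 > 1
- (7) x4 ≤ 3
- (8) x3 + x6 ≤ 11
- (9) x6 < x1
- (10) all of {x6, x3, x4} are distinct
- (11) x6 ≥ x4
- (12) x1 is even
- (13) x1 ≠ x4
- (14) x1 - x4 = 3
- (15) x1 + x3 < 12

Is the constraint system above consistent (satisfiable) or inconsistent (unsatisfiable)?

Setting (x1, x2, x3, x4, x5, x6) = (6, 5, 4, 3, 6, 5) satisfies everything: constraint 6: x2 - x4 = 2; constraint 8: x3 + x6 = 9, and the others follow.

Satisfiable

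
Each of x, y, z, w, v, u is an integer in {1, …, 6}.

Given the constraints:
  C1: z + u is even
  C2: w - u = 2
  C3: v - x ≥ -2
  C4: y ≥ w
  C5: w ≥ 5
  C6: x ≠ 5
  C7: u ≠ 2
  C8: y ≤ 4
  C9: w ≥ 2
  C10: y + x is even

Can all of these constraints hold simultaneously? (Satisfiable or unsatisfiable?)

From constraint 5: w ≥ 5. From constraints 4 and 8: w ≤ y and y ≤ 4, so w ≤ 4. But 4 < 5, so no value of w works.

Unsatisfiable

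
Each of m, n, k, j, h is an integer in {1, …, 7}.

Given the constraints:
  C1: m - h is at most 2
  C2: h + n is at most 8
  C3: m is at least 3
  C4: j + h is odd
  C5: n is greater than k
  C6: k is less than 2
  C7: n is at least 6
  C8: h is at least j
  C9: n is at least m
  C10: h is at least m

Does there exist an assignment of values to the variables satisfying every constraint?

From constraints 3 and 10: h ≥ m ≥ 3. From constraint 7: n ≥ 6. Hence h + n ≥ 9. But constraint 2 requires h + n ≤ 8, and 8 < 9. Contradiction.

Unsatisfiable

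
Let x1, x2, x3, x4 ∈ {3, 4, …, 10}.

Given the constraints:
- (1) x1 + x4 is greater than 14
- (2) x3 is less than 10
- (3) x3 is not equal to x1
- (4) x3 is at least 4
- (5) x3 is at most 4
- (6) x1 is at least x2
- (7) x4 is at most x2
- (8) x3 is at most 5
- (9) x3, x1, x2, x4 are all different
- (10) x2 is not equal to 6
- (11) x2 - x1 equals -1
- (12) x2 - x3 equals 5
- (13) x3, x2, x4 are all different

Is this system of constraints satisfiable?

Setting (x1, x2, x3, x4) = (10, 9, 4, 5) satisfies everything: constraint 1: x1 + x4 = 15; constraint 11: x2 - x1 = -1, and the others follow.

Satisfiable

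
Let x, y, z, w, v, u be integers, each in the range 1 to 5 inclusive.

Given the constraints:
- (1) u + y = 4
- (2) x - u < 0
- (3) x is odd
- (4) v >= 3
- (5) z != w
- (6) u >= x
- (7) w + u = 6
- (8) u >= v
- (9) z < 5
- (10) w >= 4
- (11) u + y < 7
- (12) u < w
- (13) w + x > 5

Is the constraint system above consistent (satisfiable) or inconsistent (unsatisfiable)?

From constraint 10: w ≥ 4. From constraints 4 and 8: u ≥ v ≥ 3. Hence w + u ≥ 7. But constraint 7 requires w + u = 6, and 6 < 7. Contradiction.

Unsatisfiable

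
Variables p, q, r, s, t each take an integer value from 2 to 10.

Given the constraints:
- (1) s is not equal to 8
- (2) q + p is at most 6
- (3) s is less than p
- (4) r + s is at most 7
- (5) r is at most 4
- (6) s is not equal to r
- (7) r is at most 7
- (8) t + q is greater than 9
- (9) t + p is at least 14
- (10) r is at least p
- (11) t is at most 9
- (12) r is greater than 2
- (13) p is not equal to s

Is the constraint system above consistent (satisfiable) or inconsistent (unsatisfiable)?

Unsatisfiable

From constraint 11: t ≤ 9. From constraints 5 and 10: p ≤ r ≤ 4. Hence t + p ≤ 13. But constraint 9 requires t + p ≥ 14, and 14 > 13. Contradiction.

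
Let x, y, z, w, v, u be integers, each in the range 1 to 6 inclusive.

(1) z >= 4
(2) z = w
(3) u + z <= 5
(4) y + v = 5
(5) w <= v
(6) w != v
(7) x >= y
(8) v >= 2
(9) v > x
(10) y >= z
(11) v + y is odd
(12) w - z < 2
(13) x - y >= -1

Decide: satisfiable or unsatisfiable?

Unsatisfiable

From constraints 1 and 10: y ≥ z ≥ 4. From constraint 8: v ≥ 2. Hence y + v ≥ 6. But constraint 4 requires y + v = 5, and 5 < 6. Contradiction.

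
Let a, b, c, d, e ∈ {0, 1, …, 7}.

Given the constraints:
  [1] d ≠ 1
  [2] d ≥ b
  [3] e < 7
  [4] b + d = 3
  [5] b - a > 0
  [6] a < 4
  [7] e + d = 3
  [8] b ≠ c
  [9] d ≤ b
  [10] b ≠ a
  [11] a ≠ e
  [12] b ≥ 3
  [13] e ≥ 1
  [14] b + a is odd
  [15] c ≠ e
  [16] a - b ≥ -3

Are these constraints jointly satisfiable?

Unsatisfiable

From constraint 13: e ≥ 1. From constraints 2 and 12: d ≥ b ≥ 3. Hence e + d ≥ 4. But constraint 7 requires e + d = 3, and 3 < 4. Contradiction.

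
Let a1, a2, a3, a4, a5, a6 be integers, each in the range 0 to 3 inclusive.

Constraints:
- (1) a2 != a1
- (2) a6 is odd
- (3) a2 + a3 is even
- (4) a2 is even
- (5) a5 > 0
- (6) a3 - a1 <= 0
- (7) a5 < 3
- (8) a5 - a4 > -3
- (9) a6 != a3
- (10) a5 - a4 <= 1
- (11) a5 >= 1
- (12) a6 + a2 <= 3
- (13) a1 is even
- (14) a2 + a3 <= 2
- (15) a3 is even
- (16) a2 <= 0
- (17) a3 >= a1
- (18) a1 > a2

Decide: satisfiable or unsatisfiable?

Satisfiable

One satisfying assignment is a1 = 2, a2 = 0, a3 = 2, a4 = 3, a5 = 1, a6 = 1.
For the less obvious constraints — constraint 6: a3 - a1 = 0; constraint 8: a5 - a4 = -2; constraint 10: a5 - a4 = -2 — and the others hold by inspection.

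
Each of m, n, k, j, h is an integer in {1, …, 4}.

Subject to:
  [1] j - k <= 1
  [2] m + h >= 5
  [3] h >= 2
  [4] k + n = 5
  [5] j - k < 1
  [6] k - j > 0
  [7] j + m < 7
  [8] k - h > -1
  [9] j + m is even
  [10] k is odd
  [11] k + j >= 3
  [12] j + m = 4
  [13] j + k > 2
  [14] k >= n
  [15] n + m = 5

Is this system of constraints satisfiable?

The assignment m = 3, n = 2, k = 3, j = 1, h = 2 works:
  constraint 1 holds since j - k = -2.
  constraint 2 holds since m + h = 5.
The rest check out directly.

Satisfiable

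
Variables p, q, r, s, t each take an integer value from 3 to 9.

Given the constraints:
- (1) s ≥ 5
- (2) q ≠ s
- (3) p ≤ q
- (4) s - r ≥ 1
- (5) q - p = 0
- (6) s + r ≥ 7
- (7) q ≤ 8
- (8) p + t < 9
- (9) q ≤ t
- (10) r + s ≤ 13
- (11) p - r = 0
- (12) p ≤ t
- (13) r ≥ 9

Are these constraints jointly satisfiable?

From constraint 13: r ≥ 9. From constraint 1: s ≥ 5. Hence r + s ≥ 14. But constraint 10 requires r + s ≤ 13, and 13 < 14. Contradiction.

Unsatisfiable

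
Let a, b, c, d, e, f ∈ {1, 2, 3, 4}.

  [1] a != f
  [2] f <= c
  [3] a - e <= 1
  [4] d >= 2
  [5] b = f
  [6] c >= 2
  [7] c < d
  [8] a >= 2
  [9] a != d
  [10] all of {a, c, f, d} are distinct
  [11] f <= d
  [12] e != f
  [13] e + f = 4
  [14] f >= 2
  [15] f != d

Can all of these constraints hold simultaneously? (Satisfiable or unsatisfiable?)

Constraints 4, 6, 8, and 14 confine each of a, c, f, d to the 3 values {2, …, 4} (the domain already gives each ≤ 4).
Constraint 10 requires all 4 of them to be distinct, but only 3 values are available — impossible by the pigeonhole principle.

Unsatisfiable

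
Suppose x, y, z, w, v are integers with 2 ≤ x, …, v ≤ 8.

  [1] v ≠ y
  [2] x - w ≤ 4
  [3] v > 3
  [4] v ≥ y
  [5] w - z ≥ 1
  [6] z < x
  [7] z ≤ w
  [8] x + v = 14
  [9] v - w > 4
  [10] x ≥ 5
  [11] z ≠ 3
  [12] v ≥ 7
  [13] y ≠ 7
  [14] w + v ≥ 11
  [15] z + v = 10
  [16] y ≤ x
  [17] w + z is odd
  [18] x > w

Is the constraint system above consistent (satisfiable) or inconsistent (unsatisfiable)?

Satisfiable

Take x = 6, y = 3, z = 2, w = 3, v = 8. Then constraint 2: x - w = 3; constraint 5: w - z = 1; constraint 8: x + v = 14, and every other listed constraint is also met.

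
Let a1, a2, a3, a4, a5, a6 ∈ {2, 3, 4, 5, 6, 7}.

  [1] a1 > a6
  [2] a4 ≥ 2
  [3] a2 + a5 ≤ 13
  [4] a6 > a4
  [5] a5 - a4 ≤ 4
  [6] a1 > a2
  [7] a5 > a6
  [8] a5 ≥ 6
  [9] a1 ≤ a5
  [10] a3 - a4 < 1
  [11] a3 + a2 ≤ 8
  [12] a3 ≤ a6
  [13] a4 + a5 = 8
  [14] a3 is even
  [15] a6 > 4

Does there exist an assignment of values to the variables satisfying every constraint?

Satisfiable

Try a1 = 6, a2 = 4, a3 = 2, a4 = 2, a5 = 6, a6 = 5.
Check constraint 3: a2 + a5 = 10; constraint 5: a5 - a4 = 4; constraint 10: a3 - a4 = 0. The remaining constraints are straightforward to verify.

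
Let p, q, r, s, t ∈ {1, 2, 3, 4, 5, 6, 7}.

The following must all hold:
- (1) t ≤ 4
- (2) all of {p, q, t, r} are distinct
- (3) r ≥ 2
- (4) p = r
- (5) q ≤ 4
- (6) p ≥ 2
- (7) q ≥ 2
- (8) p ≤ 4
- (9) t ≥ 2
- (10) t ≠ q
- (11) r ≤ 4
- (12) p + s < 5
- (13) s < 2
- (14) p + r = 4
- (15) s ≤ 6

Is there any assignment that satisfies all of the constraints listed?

Constraints 1, 3, 5, 6, 7, 8, 9, and 11 confine each of p, q, t, r to the 3 values {2, …, 4}.
Constraint 2 requires all 4 of them to be distinct, but only 3 values are available — impossible by the pigeonhole principle.

Unsatisfiable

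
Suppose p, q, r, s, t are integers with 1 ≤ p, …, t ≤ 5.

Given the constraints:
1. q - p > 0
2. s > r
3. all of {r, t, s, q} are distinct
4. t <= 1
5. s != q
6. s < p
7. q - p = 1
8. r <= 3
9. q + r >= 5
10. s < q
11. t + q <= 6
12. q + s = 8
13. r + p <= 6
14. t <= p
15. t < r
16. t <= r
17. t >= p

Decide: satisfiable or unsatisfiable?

Unsatisfiable

Constraints 2, 6, 15, and 17 give s < p, p ≤ t, t < r, r < s. Chaining: s < p ≤ t < r < s, which forces s < s — impossible.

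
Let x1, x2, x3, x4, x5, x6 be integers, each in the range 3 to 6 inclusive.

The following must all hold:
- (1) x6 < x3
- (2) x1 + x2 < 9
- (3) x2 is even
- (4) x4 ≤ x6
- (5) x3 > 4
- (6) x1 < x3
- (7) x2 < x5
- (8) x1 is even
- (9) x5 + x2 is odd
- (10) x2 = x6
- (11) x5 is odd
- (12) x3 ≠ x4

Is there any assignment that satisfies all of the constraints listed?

Satisfiable

Take x1 = 4, x2 = 4, x3 = 6, x4 = 4, x5 = 5, x6 = 4. Then constraint 2: x1 + x2 = 8; constraint 3: x2 = 4 is even, and every other listed constraint is also met.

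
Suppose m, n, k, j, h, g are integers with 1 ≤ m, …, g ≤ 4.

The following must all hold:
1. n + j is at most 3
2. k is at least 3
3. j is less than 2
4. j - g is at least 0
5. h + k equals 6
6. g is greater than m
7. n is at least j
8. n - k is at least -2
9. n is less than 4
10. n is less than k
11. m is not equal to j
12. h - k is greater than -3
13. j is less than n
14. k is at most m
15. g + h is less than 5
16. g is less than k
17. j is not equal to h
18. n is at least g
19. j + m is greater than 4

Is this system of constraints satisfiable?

Unsatisfiable

Constraints 4, 6, 10, 13, and 14 give g ≤ j, j < n, n < k, k ≤ m, m < g. Chaining: g ≤ j < n < k ≤ m < g, which forces g < g — impossible.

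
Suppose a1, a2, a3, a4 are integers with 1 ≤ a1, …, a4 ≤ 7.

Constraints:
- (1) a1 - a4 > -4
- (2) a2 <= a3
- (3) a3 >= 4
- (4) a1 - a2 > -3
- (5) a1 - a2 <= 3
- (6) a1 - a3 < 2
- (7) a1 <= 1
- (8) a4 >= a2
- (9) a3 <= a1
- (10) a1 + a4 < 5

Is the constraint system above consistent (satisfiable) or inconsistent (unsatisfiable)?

Unsatisfiable

From constraints 3 and 9: a1 ≥ a3 and a3 ≥ 4, so a1 ≥ 4. From constraint 7: a1 ≤ 1. But 1 < 4, so no value of a1 works.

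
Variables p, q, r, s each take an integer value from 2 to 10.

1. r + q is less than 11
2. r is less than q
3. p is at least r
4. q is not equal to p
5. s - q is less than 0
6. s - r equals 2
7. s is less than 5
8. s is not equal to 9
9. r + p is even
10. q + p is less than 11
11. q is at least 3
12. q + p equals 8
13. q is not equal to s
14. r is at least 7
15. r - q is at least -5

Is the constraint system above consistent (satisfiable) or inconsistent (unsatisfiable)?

Unsatisfiable

From constraint 11: q ≥ 3. From constraints 3 and 14: p ≥ r ≥ 7. Hence q + p ≥ 10. But constraint 12 requires q + p = 8, and 8 < 10. Contradiction.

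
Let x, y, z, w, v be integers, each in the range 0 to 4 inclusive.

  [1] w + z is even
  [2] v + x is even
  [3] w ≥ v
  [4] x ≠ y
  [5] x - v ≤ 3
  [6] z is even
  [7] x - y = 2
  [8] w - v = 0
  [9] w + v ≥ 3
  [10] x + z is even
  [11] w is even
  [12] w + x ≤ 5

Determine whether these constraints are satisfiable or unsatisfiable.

Satisfiable

One satisfying assignment is x = 2, y = 0, z = 2, w = 2, v = 2.
For the less obvious constraints — constraint 5: x - v = 0; constraint 7: x - y = 2 — and the others hold by inspection.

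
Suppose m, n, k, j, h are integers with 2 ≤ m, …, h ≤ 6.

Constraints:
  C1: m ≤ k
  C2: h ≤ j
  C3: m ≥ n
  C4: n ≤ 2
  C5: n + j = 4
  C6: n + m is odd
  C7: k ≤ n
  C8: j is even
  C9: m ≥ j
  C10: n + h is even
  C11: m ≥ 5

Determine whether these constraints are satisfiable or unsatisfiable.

From constraints 1 and 11: k ≥ m and m ≥ 5, so k ≥ 5. From constraints 4 and 7: k ≤ n and n ≤ 2, so k ≤ 2. But 2 < 5, so no value of k works.

Unsatisfiable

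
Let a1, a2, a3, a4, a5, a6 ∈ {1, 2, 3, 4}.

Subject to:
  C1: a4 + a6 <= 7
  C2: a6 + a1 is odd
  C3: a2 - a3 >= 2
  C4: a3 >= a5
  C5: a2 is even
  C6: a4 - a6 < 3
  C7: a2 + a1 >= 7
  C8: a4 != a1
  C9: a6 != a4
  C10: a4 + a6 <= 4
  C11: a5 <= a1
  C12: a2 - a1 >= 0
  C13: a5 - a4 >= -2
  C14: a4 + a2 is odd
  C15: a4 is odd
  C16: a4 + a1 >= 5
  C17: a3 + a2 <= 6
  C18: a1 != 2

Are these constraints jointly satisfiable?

One satisfying assignment is a1 = 4, a2 = 4, a3 = 1, a4 = 3, a5 = 1, a6 = 1.
For the less obvious constraints — constraint 1: a4 + a6 = 4; constraint 3: a2 - a3 = 3; constraint 6: a4 - a6 = 2 — and the others hold by inspection.

Satisfiable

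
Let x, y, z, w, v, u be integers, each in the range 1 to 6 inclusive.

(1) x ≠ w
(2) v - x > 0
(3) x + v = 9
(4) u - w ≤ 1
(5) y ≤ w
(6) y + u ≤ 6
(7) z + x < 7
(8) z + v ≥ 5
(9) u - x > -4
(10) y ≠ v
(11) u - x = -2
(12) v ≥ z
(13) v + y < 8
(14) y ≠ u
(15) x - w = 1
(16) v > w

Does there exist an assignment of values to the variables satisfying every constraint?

Satisfiable

Take x = 4, y = 1, z = 2, w = 3, v = 5, u = 2. Then constraint 2: v - x = 1; constraint 3: x + v = 9, and every other listed constraint is also met.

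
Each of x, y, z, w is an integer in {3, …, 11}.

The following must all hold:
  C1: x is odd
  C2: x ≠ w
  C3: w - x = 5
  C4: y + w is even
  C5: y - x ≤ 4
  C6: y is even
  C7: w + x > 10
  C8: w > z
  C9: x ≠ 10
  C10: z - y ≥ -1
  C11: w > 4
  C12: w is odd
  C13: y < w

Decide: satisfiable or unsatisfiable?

Unsatisfiable

Constraint 6 makes y even and constraint 12 makes w odd, so y + w must be odd. Constraint 4 says y + w is even — contradiction.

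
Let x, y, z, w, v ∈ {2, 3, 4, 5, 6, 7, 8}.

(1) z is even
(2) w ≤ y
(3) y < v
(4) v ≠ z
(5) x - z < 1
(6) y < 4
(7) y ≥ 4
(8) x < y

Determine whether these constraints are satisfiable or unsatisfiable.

Unsatisfiable

From constraint 7: y ≥ 4. From constraint 6: y ≤ 3. But 3 < 4, so no value of y works.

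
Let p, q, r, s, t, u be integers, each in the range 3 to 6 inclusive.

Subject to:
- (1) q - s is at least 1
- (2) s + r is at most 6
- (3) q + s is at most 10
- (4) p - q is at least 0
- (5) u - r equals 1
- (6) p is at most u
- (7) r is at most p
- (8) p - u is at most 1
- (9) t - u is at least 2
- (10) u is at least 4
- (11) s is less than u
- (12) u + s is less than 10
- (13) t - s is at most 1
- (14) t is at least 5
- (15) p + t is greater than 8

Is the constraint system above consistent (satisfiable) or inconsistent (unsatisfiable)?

Unsatisfiable

Constraints 1, 4, 8, 9, and 13 give q − s ≥ 1, s − t ≥ -1, t − u ≥ 2, u − p ≥ -1, p − q ≥ 0.
Adding all 5 inequalities: the left sides telescope to 0, and the right sides sum to 1 + (-1) + 2 + (-1) + 0 = 1. So 0 ≥ 1, which is false.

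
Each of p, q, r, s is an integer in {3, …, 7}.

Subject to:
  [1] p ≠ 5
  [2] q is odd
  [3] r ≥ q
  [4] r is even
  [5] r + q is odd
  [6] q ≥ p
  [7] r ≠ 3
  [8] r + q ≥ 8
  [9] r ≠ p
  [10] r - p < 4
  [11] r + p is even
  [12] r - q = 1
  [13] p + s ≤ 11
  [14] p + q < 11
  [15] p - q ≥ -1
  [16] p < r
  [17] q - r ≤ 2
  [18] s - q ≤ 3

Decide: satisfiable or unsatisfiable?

The assignment p = 4, q = 5, r = 6, s = 6 works:
  constraint 8 holds since r + q = 11.
  constraint 10 holds since r - p = 2.
  constraint 12 holds since r - q = 1.
The rest check out directly.

Satisfiable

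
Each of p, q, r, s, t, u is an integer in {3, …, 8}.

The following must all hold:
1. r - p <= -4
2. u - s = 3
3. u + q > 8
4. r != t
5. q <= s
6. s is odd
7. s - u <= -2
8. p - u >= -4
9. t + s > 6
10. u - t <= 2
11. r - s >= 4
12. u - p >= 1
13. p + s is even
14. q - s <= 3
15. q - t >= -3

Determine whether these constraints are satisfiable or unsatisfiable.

Constraints 1, 10, 11, 12, 14, and 15 give q − t ≥ -3, t − u ≥ -2, u − p ≥ 1, p − r ≥ 4, r − s ≥ 4, s − q ≥ -3.
Adding all 6 inequalities: the left sides telescope to 0, and the right sides sum to (-3) + (-2) + 1 + 4 + 4 + (-3) = 1. So 0 ≥ 1, which is false.

Unsatisfiable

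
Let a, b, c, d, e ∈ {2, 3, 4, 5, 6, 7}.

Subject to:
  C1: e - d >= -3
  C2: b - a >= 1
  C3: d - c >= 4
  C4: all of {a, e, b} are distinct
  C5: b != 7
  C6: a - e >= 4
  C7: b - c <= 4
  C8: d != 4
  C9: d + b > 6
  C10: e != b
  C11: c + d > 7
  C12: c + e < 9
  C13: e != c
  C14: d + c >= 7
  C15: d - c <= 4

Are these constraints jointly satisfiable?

Constraints 1, 2, 3, 6, and 7 give a − e ≥ 4, e − d ≥ -3, d − c ≥ 4, c − b ≥ -4, b − a ≥ 1.
Adding all 5 inequalities: the left sides telescope to 0, and the right sides sum to 4 + (-3) + 4 + (-4) + 1 = 2. So 0 ≥ 2, which is false.

Unsatisfiable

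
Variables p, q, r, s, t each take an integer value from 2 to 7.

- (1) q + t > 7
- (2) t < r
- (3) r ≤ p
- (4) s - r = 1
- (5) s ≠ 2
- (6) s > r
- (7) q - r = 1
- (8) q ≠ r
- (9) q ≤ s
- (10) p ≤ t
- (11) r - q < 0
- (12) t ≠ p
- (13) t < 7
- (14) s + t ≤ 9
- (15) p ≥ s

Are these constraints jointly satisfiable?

Constraints 2, 9, 10, 11, and 15 give t < r, r < q, q ≤ s, s ≤ p, p ≤ t. Chaining: t < r < q ≤ s ≤ p ≤ t, which forces t < t — impossible.

Unsatisfiable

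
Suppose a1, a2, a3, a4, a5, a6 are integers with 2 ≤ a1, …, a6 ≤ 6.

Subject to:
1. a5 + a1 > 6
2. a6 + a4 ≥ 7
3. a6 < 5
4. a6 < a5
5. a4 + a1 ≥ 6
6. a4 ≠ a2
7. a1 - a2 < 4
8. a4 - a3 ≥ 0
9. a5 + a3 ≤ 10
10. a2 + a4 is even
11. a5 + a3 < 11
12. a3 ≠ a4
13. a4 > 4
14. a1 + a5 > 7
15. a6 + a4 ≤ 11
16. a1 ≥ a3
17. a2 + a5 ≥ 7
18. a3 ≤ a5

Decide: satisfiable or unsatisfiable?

Satisfiable

Setting (a1, a2, a3, a4, a5, a6) = (4, 3, 3, 5, 5, 3) satisfies everything: constraint 1: a5 + a1 = 9; constraint 2: a6 + a4 = 8, and the others follow.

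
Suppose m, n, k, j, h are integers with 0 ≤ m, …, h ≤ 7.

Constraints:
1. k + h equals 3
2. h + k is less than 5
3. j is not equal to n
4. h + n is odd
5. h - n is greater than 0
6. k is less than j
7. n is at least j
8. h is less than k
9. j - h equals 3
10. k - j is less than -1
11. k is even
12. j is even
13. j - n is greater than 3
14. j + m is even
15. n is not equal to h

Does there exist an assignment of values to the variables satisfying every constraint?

Constraints 5, 6, 7, and 8 give j ≤ n, n < h, h < k, k < j. Chaining: j ≤ n < h < k < j, which forces j < j — impossible.

Unsatisfiable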